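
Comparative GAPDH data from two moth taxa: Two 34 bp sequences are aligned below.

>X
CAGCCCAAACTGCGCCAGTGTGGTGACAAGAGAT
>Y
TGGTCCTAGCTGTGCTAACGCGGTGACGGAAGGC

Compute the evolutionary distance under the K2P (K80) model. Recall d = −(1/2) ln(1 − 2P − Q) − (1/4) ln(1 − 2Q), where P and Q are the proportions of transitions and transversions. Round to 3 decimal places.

Of 34 sites, 14 differences are transitions and 1 are transversions, so P = 14/34 ≈ 0.411765 and Q = 1/34 ≈ 0.029412.
Under the Kimura two-parameter model, d = −½ ln(1 − 2P − Q) − ¼ ln(1 − 2Q).
1 − 2P − Q = 0.147058, giving −½ ln(0.147058) = 0.958464.
1 − 2Q = 0.941176, giving −¼ ln(0.941176) = 0.015156.
d = 0.958464 + 0.015156 = 0.973620.

0.974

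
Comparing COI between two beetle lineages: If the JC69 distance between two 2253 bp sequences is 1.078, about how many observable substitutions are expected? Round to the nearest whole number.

1288

Invert JC69: p = (3/4)(1 − e^(−4d/3)) = 0.75 × (1 − e^(-1.437333)) = 0.75 × (1 − 0.237560) = 0.571830.
Expected differing sites = pL ≈ 0.571830 × 2253 = 1288.33299 ≈ 1288.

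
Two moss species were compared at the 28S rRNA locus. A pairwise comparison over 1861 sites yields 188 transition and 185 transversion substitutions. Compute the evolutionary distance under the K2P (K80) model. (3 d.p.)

0.235

P = 188/1861 ≈ 0.101021 and Q = 185/1861 ≈ 0.099409.
Under the Kimura two-parameter model, d = −½ ln(1 − 2P − Q) − ¼ ln(1 − 2Q).
1 − 2P − Q = 0.698549, giving −½ ln(0.698549) = 0.179375.
1 − 2Q = 0.801182, giving −¼ ln(0.801182) = 0.055417.
d = 0.179375 + 0.055417 = 0.234792.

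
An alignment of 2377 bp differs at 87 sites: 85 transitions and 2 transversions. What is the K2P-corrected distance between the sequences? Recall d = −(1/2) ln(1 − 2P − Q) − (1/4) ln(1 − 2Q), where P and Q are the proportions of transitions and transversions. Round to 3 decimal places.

P = 85/2377 ≈ 0.035759 and Q = 2/2377 ≈ 0.000841.
Under the Kimura two-parameter model, d = −½ ln(1 − 2P − Q) − ¼ ln(1 − 2Q).
1 − 2P − Q = 0.927641, giving −½ ln(0.927641) = 0.037555.
1 − 2Q = 0.998318, giving −¼ ln(0.998318) = 0.000421.
d = 0.037555 + 0.000421 = 0.037976.

0.038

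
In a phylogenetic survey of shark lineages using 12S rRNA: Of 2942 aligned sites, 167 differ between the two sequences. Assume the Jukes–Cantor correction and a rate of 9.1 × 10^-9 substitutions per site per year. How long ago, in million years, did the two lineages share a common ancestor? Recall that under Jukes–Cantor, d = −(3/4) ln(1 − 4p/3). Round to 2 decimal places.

3.24

p = 167/2942 ≈ 0.056764.
d = −(3/4) ln(1 − 4p/3) = −0.75 ln(1 − 0.075685) = −0.75 ln(0.924315)
  = −0.75 × (-0.078702) = 0.059027 substitutions/site.
Under a molecular clock d = 2μt, so t = d/(2μ) = 0.059027 / (2 × 9.1 × 10^-9) = 3.24 million years.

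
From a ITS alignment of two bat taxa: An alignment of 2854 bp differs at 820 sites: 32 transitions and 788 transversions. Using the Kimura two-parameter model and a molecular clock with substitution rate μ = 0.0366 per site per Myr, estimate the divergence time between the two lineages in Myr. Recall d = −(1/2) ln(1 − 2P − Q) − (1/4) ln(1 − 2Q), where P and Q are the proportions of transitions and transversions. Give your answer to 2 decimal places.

5.17

P = 32/2854 ≈ 0.011212 and Q = 788/2854 ≈ 0.276104.
Under the Kimura two-parameter model, d = −½ ln(1 − 2P − Q) − ¼ ln(1 − 2Q).
1 − 2P − Q = 0.701472, giving −½ ln(0.701472) = 0.177287.
1 − 2Q = 0.447792, giving −¼ ln(0.447792) = 0.200857.
d = 0.177287 + 0.200857 = 0.378144.
Under a molecular clock d = 2μt, so t = d/(2μ) = 0.378144 / (2 × 0.0366) = 5.17 Myr.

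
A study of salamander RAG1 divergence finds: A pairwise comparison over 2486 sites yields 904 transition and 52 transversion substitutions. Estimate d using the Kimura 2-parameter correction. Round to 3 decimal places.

P = 904/2486 ≈ 0.363636 and Q = 52/2486 ≈ 0.020917.
Under the Kimura two-parameter model, d = −½ ln(1 − 2P − Q) − ¼ ln(1 − 2Q).
1 − 2P − Q = 0.251811, giving −½ ln(0.251811) = 0.689538.
1 − 2Q = 0.958166, giving −¼ ln(0.958166) = 0.010684.
d = 0.689538 + 0.010684 = 0.700222.

0.700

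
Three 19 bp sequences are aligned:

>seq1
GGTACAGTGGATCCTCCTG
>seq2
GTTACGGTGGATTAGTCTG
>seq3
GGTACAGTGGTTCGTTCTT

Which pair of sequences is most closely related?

seq1–seq2: 6/19 differ, p = 0.316, d = 0.410.
seq1–seq3: 4/19 differ, p = 0.211, d = 0.247.
seq2–seq3: 7/19 differ, p = 0.368, d = 0.507.
The smallest distance is between seq1 and seq3.

seq1 and seq3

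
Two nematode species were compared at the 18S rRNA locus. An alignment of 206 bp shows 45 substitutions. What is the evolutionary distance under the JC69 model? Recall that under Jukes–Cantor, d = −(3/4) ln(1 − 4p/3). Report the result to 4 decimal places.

0.2582

p = 45/206 ≈ 0.218447.
d = −(3/4) ln(1 − 4p/3) = −0.75 ln(1 − 0.291263) = −0.75 ln(0.708737)
  = −0.75 × (-0.344271) = 0.258203 substitutions/site.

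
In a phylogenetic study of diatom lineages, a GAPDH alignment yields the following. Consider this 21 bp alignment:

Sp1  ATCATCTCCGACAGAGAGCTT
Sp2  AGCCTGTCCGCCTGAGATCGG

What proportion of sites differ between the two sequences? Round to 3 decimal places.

The sequences differ at 8 of 21 positions (sites 2, 4, 6, 11, 13, 18, 20, 21).
p = 8/21 = 0.380952… ≈ 0.381 (to 3 d.p.).

0.381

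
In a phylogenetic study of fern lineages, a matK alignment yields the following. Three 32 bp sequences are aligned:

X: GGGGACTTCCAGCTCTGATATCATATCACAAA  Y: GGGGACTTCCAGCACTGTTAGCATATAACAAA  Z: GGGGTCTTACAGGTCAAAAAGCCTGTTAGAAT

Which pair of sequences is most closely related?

X and Y

X–Y: 4/32 differ, p = 0.125, d = 0.137.
X–Z: 12/32 differ, p = 0.375, d = 0.520.
Y–Z: 13/32 differ, p = 0.406, d = 0.585.
The smallest distance is between X and Y.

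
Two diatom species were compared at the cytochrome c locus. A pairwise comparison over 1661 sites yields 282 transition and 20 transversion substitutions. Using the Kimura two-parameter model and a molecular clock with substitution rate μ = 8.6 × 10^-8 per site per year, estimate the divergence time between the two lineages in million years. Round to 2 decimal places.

P = 282/1661 ≈ 0.169777 and Q = 20/1661 ≈ 0.012041.
Under the Kimura two-parameter model, d = −½ ln(1 − 2P − Q) − ¼ ln(1 − 2Q).
1 − 2P − Q = 0.648405, giving −½ ln(0.648405) = 0.216620.
1 − 2Q = 0.975918, giving −¼ ln(0.975918) = 0.006094.
d = 0.216620 + 0.006094 = 0.222714.
Under a molecular clock d = 2μt, so t = d/(2μ) = 0.222714 / (2 × 8.6 × 10^-8) = 1.29 million years.

1.29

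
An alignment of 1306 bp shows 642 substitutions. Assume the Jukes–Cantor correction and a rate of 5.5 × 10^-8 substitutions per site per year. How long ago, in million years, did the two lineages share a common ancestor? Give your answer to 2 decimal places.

7.26

p = 642/1306 ≈ 0.491577.
d = −(3/4) ln(1 − 4p/3) = −0.75 ln(1 − 0.655436) = −0.75 ln(0.344564)
  = −0.75 × (-1.065475) = 0.799106 substitutions/site.
Under a molecular clock d = 2μt, so t = d/(2μ) = 0.799106 / (2 × 5.5 × 10^-8) = 7.26 million years.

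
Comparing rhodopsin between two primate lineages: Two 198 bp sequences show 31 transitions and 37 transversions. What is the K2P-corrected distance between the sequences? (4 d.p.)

0.4636

P = 31/198 ≈ 0.156566 and Q = 37/198 ≈ 0.186869.
Under the Kimura two-parameter model, d = −½ ln(1 − 2P − Q) − ¼ ln(1 − 2Q).
1 − 2P − Q = 0.499999, giving −½ ln(0.499999) = 0.346575.
1 − 2Q = 0.626262, giving −¼ ln(0.626262) = 0.116997.
d = 0.346575 + 0.116997 = 0.463572.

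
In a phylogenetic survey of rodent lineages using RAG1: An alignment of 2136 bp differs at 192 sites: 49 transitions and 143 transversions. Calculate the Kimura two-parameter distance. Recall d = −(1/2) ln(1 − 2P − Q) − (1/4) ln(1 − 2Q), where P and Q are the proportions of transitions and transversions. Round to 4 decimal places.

P = 49/2136 ≈ 0.02294 and Q = 143/2136 ≈ 0.066948.
Under the Kimura two-parameter model, d = −½ ln(1 − 2P − Q) − ¼ ln(1 − 2Q).
1 − 2P − Q = 0.887172, giving −½ ln(0.887172) = 0.059858.
1 − 2Q = 0.866104, giving −¼ ln(0.866104) = 0.035938.
d = 0.059858 + 0.035938 = 0.095796.

0.0958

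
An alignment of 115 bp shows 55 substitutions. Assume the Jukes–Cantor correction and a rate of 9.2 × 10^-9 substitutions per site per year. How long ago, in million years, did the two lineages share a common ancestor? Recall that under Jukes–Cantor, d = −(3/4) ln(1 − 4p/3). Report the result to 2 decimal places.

41.38

p = 55/115 ≈ 0.478261.
d = −(3/4) ln(1 − 4p/3) = −0.75 ln(1 − 0.637681) = −0.75 ln(0.362319)
  = −0.75 × (-1.015230) = 0.761423 substitutions/site.
Under a molecular clock d = 2μt, so t = d/(2μ) = 0.761423 / (2 × 9.2 × 10^-9) = 41.38 million years.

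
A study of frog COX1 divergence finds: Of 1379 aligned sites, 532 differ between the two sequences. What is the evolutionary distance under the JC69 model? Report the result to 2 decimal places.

0.54

p = 532/1379 ≈ 0.385787.
d = −(3/4) ln(1 − 4p/3) = −0.75 ln(1 − 0.514383) = −0.75 ln(0.485617)
  = −0.75 × (-0.722335) = 0.541751 substitutions/site.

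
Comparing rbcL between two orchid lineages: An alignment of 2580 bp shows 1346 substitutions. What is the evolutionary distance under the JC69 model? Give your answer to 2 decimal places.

0.89

p = 1346/2580 ≈ 0.521705.
d = −(3/4) ln(1 − 4p/3) = −0.75 ln(1 − 0.695607) = −0.75 ln(0.304393)
  = −0.75 × (-1.189436) = 0.892077 substitutions/site.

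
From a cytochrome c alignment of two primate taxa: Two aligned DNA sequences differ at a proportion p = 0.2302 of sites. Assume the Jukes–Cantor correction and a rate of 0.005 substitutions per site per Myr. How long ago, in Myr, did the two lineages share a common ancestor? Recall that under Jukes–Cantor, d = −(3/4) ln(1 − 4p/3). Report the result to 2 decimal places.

d = −(3/4) ln(1 − 4p/3) = −0.75 ln(1 − 0.306933) = −0.75 ln(0.693067)
  = −0.75 × (-0.366629) = 0.274972 substitutions/site.
Under a molecular clock d = 2μt, so t = d/(2μ) = 0.274972 / (2 × 0.005) = 27.50 Myr.

27.50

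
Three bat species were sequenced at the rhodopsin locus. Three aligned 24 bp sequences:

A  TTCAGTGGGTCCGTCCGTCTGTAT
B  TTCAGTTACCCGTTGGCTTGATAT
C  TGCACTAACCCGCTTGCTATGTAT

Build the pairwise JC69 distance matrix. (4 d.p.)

d(A,B) = 0.8240, d(A,C) = 0.8240, d(B,C) = 0.4408

A–B: 12/24 sites differ → p = 0.5, d = −0.75 ln(1 − 0.666667) = 0.823960 ≈ 0.8240.
A–C: 12/24 sites differ → p = 0.5, d = −0.75 ln(1 − 0.666667) = 0.823960 ≈ 0.8240.
B–C: 8/24 sites differ → p ≈ 0.333333, d = −0.75 ln(1 − 0.444444) = 0.440839 ≈ 0.4408.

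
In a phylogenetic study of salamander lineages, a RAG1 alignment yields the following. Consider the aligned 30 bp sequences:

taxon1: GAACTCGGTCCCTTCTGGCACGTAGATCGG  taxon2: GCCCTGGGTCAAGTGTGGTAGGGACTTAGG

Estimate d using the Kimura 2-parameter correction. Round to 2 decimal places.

0.72

Of 30 sites, 1 differences are transitions and 12 are transversions, so P = 1/30 ≈ 0.033333 and Q = 12/30 = 0.4.
Under the Kimura two-parameter model, d = −½ ln(1 − 2P − Q) − ¼ ln(1 − 2Q).
1 − 2P − Q = 0.533334, giving −½ ln(0.533334) = 0.314304.
1 − 2Q = 0.2, giving −¼ ln(0.2) = 0.402359.
d = 0.314304 + 0.402359 = 0.716663.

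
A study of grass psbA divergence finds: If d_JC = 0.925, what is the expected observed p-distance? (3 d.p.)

0.532

p = (3/4)(1 − e^(−4d/3)) = 0.75 × (1 − e^(-1.233333)) = 0.75 × (1 − 0.291320) = 0.531510.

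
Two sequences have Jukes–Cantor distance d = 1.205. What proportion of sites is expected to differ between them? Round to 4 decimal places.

0.5996

p = (3/4)(1 − e^(−4d/3)) = 0.75 × (1 − e^(-1.606667)) = 0.75 × (1 − 0.200555) = 0.599584.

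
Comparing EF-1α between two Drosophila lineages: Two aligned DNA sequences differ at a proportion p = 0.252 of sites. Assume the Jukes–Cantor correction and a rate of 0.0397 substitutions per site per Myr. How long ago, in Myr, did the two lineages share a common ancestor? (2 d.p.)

3.87

d = −(3/4) ln(1 − 4p/3) = −0.75 ln(1 − 0.336) = −0.75 ln(0.664)
  = −0.75 × (-0.409473) = 0.307105 substitutions/site.
Under a molecular clock d = 2μt, so t = d/(2μ) = 0.307105 / (2 × 0.0397) = 3.87 Myr.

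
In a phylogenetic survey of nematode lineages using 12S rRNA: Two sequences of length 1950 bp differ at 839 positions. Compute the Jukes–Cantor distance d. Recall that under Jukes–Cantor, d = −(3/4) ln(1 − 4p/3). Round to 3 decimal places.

p = 839/1950 ≈ 0.430256.
d = −(3/4) ln(1 − 4p/3) = −0.75 ln(1 − 0.573675) = −0.75 ln(0.426325)
  = −0.75 × (-0.852553) = 0.639415 substitutions/site.

0.639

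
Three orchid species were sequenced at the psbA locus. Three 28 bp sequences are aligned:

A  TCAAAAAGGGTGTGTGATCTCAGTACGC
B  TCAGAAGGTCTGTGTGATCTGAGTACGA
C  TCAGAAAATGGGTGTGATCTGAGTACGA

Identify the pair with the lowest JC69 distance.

B and C

A–B: 6/28 differ, p = 0.214, d = 0.252.
A–C: 6/28 differ, p = 0.214, d = 0.252.
B–C: 4/28 differ, p = 0.143, d = 0.158.
The smallest distance is between B and C.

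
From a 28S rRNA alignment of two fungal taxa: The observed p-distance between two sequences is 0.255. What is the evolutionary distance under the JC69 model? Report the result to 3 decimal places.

0.312

d = −(3/4) ln(1 − 4p/3) = −0.75 ln(1 − 0.34) = −0.75 ln(0.66)
  = −0.75 × (-0.415515) = 0.311636 substitutions/site.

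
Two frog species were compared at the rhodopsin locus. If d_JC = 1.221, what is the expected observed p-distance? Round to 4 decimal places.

0.6028

p = (3/4)(1 − e^(−4d/3)) = 0.75 × (1 − e^(-1.628)) = 0.75 × (1 − 0.196322) = 0.602759.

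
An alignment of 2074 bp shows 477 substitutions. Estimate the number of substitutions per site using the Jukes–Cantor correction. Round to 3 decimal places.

0.275

p = 477/2074 ≈ 0.22999.
d = −(3/4) ln(1 − 4p/3) = −0.75 ln(1 − 0.306653) = −0.75 ln(0.693347)
  = −0.75 × (-0.366225) = 0.274669 substitutions/site.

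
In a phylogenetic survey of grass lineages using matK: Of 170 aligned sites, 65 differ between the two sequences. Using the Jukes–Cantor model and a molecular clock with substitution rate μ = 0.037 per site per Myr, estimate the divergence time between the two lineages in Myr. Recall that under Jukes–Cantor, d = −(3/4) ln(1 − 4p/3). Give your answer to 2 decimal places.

p = 65/170 ≈ 0.382353.
d = −(3/4) ln(1 − 4p/3) = −0.75 ln(1 − 0.509804) = −0.75 ln(0.490196)
  = −0.75 × (-0.712950) = 0.534713 substitutions/site.
Under a molecular clock d = 2μt, so t = d/(2μ) = 0.534713 / (2 × 0.037) = 7.23 Myr.

7.23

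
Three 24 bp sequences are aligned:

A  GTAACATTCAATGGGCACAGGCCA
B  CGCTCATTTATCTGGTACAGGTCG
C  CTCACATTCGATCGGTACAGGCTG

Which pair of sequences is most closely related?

A and C

A–B: 11/24 differ, p = 0.458, d = 0.708.
A–C: 7/24 differ, p = 0.292, d = 0.369.
B–C: 9/24 differ, p = 0.375, d = 0.520.
The smallest distance is between A and C.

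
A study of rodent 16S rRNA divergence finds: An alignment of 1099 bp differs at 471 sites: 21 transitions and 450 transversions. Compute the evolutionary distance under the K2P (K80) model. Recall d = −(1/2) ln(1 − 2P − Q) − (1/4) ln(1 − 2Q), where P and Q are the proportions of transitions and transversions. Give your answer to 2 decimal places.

P = 21/1099 ≈ 0.019108 and Q = 450/1099 ≈ 0.409463.
Under the Kimura two-parameter model, d = −½ ln(1 − 2P − Q) − ¼ ln(1 − 2Q).
1 − 2P − Q = 0.552321, giving −½ ln(0.552321) = 0.296813.
1 − 2Q = 0.181074, giving −¼ ln(0.181074) = 0.427212.
d = 0.296813 + 0.427212 = 0.724025.

0.72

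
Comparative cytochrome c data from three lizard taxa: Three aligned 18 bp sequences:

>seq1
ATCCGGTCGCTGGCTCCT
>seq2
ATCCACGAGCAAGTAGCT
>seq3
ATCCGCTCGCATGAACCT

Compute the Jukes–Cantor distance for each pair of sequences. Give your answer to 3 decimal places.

d(seq1,seq2) = 0.824, d(seq1,seq3) = 0.347, d(seq2,seq3) = 0.441

seq1–seq2: 9/18 sites differ → p = 0.5, d = −0.75 ln(1 − 0.666667) = 0.823960 ≈ 0.824.
seq1–seq3: 5/18 sites differ → p ≈ 0.277778, d = −0.75 ln(1 − 0.370371) = 0.346968 ≈ 0.347.
seq2–seq3: 6/18 sites differ → p ≈ 0.333333, d = −0.75 ln(1 − 0.444444) = 0.440839 ≈ 0.441.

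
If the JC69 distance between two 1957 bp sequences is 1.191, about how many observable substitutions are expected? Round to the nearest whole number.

1168

Invert JC69: p = (3/4)(1 − e^(−4d/3)) = 0.75 × (1 − e^(-1.588)) = 0.75 × (1 − 0.204334) = 0.596750.
Expected differing sites = pL ≈ 0.596750 × 1957 = 1167.83975 ≈ 1168.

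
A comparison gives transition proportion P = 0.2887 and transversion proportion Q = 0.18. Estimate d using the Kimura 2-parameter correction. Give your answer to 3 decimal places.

0.820

Under the Kimura two-parameter model, d = −½ ln(1 − 2P − Q) − ¼ ln(1 − 2Q).
1 − 2P − Q = 0.2426, giving −½ ln(0.2426) = 0.708171.
1 − 2Q = 0.64, giving −¼ ln(0.64) = 0.111572.
d = 0.708171 + 0.111572 = 0.819743.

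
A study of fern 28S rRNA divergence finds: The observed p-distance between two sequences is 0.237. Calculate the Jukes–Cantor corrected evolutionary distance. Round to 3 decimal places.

d = −(3/4) ln(1 − 4p/3) = −0.75 ln(1 − 0.316) = −0.75 ln(0.684)
  = −0.75 × (-0.379797) = 0.284848 substitutions/site.

0.285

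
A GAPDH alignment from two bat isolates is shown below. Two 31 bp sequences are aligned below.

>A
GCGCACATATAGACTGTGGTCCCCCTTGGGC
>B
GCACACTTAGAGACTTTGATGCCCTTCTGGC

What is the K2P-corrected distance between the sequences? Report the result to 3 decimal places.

Of 31 sites, 4 differences are transitions and 5 are transversions, so P = 4/31 ≈ 0.129032 and Q = 5/31 ≈ 0.16129.
Under the Kimura two-parameter model, d = −½ ln(1 − 2P − Q) − ¼ ln(1 − 2Q).
1 − 2P − Q = 0.580646, giving −½ ln(0.580646) = 0.271807.
1 − 2Q = 0.67742, giving −¼ ln(0.67742) = 0.097366.
d = 0.271807 + 0.097366 = 0.369173.

0.369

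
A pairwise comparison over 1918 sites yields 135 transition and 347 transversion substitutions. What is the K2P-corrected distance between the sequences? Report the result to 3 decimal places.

0.306

P = 135/1918 ≈ 0.070386 and Q = 347/1918 ≈ 0.180918.
Under the Kimura two-parameter model, d = −½ ln(1 − 2P − Q) − ¼ ln(1 − 2Q).
1 − 2P − Q = 0.67831, giving −½ ln(0.67831) = 0.194075.
1 − 2Q = 0.638164, giving −¼ ln(0.638164) = 0.112290.
d = 0.194075 + 0.112290 = 0.306365.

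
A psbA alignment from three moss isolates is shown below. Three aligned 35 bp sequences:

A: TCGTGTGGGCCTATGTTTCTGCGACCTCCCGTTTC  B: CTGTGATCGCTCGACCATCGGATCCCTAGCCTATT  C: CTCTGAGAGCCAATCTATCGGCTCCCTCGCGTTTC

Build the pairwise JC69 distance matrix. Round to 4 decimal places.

A–B: 21/35 sites differ → p = 0.6, d = −0.75 ln(1 − 0.8) = 1.207078 ≈ 1.2071.
A–C: 12/35 sites differ → p ≈ 0.342857, d = −0.75 ln(1 − 0.457143) = 0.458182 ≈ 0.4582.
B–C: 13/35 sites differ → p ≈ 0.371429, d = −0.75 ln(1 − 0.495239) = 0.512753 ≈ 0.5128.

d(A,B) = 1.2071, d(A,C) = 0.4582, d(B,C) = 0.5128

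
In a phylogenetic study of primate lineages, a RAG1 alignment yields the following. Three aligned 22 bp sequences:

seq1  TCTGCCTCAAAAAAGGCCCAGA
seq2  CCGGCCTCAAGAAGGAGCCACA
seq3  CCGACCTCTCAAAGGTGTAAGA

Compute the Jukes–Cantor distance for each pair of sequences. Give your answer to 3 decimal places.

seq1–seq2: 7/22 sites differ → p ≈ 0.318182, d = −0.75 ln(1 − 0.424243) = 0.414052 ≈ 0.414.
seq1–seq3: 10/22 sites differ → p ≈ 0.454545, d = −0.75 ln(1 − 0.60606) = 0.698667 ≈ 0.699.
seq2–seq3: 8/22 sites differ → p ≈ 0.363636, d = −0.75 ln(1 − 0.484848) = 0.497470 ≈ 0.497.

d(seq1,seq2) = 0.414, d(seq1,seq3) = 0.699, d(seq2,seq3) = 0.497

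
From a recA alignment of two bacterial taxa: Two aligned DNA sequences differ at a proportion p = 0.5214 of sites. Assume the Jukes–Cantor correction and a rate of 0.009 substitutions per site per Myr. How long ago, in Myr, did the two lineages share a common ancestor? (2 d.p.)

d = −(3/4) ln(1 − 4p/3) = −0.75 ln(1 − 0.6952) = −0.75 ln(0.3048)
  = −0.75 × (-1.188099) = 0.891074 substitutions/site.
Under a molecular clock d = 2μt, so t = d/(2μ) = 0.891074 / (2 × 0.009) = 49.50 Myr.

49.50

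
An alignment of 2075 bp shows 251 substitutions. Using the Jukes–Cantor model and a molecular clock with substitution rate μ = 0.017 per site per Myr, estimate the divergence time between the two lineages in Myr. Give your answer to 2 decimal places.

3.88

p = 251/2075 ≈ 0.120964.
d = −(3/4) ln(1 − 4p/3) = −0.75 ln(1 − 0.161285) = −0.75 ln(0.838715)
  = −0.75 × (-0.175884) = 0.131913 substitutions/site.
Under a molecular clock d = 2μt, so t = d/(2μ) = 0.131913 / (2 × 0.017) = 3.88 Myr.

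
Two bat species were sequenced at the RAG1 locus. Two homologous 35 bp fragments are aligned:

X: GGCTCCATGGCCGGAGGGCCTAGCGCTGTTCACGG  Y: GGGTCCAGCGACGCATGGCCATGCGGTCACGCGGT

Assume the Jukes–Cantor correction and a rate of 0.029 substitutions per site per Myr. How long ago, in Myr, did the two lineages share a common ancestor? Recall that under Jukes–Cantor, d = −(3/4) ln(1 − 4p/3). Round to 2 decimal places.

12.16

The sequences differ at 16 of 35 sites, so p = 16/35 ≈ 0.457143.
d = −(3/4) ln(1 − 4p/3) = −0.75 ln(1 − 0.609524) = −0.75 ln(0.390476)
  = −0.75 × (-0.940389) = 0.705292 substitutions/site.
Under a molecular clock d = 2μt, so t = d/(2μ) = 0.705292 / (2 × 0.029) = 12.16 Myr.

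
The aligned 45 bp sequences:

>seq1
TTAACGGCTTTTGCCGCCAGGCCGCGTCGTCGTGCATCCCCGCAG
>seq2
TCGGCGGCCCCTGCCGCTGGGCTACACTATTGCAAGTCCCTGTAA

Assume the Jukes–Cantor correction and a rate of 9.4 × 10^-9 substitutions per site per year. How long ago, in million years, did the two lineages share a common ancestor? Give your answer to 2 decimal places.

42.09

The sequences differ at 22 of 45 sites, so p = 22/45 ≈ 0.488889.
d = −(3/4) ln(1 − 4p/3) = −0.75 ln(1 − 0.651852) = −0.75 ln(0.348148)
  = −0.75 × (-1.055128) = 0.791346 substitutions/site.
Under a molecular clock d = 2μt, so t = d/(2μ) = 0.791346 / (2 × 9.4 × 10^-9) = 42.09 million years.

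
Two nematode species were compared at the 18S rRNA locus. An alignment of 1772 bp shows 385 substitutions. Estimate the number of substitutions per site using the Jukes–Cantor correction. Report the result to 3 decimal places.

0.257

p = 385/1772 ≈ 0.217269.
d = −(3/4) ln(1 − 4p/3) = −0.75 ln(1 − 0.289692) = −0.75 ln(0.710308)
  = −0.75 × (-0.342057) = 0.256543 substitutions/site.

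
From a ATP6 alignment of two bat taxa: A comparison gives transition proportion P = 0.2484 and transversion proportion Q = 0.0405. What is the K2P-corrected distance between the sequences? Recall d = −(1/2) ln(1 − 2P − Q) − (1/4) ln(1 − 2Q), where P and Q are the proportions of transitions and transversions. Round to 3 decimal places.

Under the Kimura two-parameter model, d = −½ ln(1 − 2P − Q) − ¼ ln(1 − 2Q).
1 − 2P − Q = 0.4627, giving −½ ln(0.4627) = 0.385338.
1 − 2Q = 0.919, giving −¼ ln(0.919) = 0.021117.
d = 0.385338 + 0.021117 = 0.406455.

0.406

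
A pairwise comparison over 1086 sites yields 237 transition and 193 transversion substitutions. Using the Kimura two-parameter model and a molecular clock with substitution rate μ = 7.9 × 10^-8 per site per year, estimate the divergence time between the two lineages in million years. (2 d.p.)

P = 237/1086 ≈ 0.218232 and Q = 193/1086 ≈ 0.177716.
Under the Kimura two-parameter model, d = −½ ln(1 − 2P − Q) − ¼ ln(1 − 2Q).
1 − 2P − Q = 0.38582, giving −½ ln(0.38582) = 0.476192.
1 − 2Q = 0.644568, giving −¼ ln(0.644568) = 0.109794.
d = 0.476192 + 0.109794 = 0.585986.
Under a molecular clock d = 2μt, so t = d/(2μ) = 0.585986 / (2 × 7.9 × 10^-8) = 3.71 million years.

3.71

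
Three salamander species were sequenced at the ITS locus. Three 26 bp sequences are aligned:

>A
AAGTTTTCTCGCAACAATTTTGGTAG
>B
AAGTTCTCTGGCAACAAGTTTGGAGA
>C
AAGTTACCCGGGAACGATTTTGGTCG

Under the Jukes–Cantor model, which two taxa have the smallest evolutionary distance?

A and B

A–B: 6/26 differ, p = 0.231, d = 0.276.
A–C: 7/26 differ, p = 0.269, d = 0.334.
B–C: 9/26 differ, p = 0.346, d = 0.464.
The smallest distance is between A and B.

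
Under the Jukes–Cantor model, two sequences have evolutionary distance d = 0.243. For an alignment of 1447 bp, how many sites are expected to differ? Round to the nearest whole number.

300

Invert JC69: p = (3/4)(1 − e^(−4d/3)) = 0.75 × (1 − e^(-0.324)) = 0.75 × (1 − 0.723250) = 0.207563.
Expected differing sites = pL ≈ 0.207563 × 1447 = 300.343661 ≈ 300.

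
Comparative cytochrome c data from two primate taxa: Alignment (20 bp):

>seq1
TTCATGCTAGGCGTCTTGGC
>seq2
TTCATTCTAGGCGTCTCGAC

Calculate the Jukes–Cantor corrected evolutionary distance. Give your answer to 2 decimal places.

The sequences differ at 3 of 20 sites (6, 17, 19), so p = 3/20 = 0.15.
d = −(3/4) ln(1 − 4p/3) = −0.75 ln(1 − 0.2) = −0.75 ln(0.8)
  = −0.75 × (-0.223144) = 0.167358 substitutions/site.

0.17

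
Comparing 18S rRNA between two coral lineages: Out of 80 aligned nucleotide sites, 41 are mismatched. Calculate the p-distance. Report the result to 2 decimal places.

0.51

p = 41/80 = 0.5125 ≈ 0.51 (to 2 d.p.).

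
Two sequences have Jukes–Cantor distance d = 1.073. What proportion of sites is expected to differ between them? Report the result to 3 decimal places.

0.571

p = (3/4)(1 − e^(−4d/3)) = 0.75 × (1 − e^(-1.430667)) = 0.75 × (1 − 0.239149) = 0.570638.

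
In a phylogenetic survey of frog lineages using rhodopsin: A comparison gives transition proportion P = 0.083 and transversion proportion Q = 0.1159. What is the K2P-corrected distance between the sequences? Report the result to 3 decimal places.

0.231

Under the Kimura two-parameter model, d = −½ ln(1 − 2P − Q) − ¼ ln(1 − 2Q).
1 − 2P − Q = 0.7181, giving −½ ln(0.7181) = 0.165573.
1 − 2Q = 0.7682, giving −¼ ln(0.7682) = 0.065926.
d = 0.165573 + 0.065926 = 0.231499.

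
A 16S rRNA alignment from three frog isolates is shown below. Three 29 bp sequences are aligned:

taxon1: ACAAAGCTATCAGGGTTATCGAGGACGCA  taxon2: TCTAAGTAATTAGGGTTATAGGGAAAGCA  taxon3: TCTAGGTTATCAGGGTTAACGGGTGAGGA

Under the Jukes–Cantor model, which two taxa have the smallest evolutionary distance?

taxon2 and taxon3

taxon1–taxon2: 9/29 differ, p = 0.310, d = 0.401.
taxon1–taxon3: 10/29 differ, p = 0.345, d = 0.462.
taxon2–taxon3: 8/29 differ, p = 0.276, d = 0.344.
The smallest distance is between taxon2 and taxon3.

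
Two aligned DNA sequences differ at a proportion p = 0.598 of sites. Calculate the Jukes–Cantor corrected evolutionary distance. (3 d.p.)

d = −(3/4) ln(1 − 4p/3) = −0.75 ln(1 − 0.797333) = −0.75 ln(0.202667)
  = −0.75 × (-1.596191) = 1.197143 substitutions/site.

1.197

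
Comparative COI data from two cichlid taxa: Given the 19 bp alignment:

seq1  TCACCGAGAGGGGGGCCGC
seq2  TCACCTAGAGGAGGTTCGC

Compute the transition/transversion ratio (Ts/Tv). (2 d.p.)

Transitions are A↔G and C↔T; transversions are all other mismatches.
Transitions: 2. Transversions: 2.
R = 2/2 = 1.00.

1.00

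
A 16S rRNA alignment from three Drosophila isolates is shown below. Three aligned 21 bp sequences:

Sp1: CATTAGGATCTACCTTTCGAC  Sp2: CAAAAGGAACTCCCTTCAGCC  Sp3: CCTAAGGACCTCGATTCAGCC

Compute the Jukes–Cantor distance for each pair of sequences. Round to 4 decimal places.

Sp1–Sp2: 7/21 sites differ → p ≈ 0.333333, d = −0.75 ln(1 − 0.444444) = 0.440839 ≈ 0.4408.
Sp1–Sp3: 9/21 sites differ → p ≈ 0.428571, d = −0.75 ln(1 − 0.571428) = 0.635472 ≈ 0.6355.
Sp2–Sp3: 5/21 sites differ → p ≈ 0.238095, d = −0.75 ln(1 − 0.31746) = 0.286451 ≈ 0.2865.

d(Sp1,Sp2) = 0.4408, d(Sp1,Sp3) = 0.6355, d(Sp2,Sp3) = 0.2865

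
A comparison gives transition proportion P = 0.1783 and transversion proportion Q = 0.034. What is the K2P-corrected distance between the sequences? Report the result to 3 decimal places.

0.265

Under the Kimura two-parameter model, d = −½ ln(1 − 2P − Q) − ¼ ln(1 − 2Q).
1 − 2P − Q = 0.6094, giving −½ ln(0.6094) = 0.247640.
1 − 2Q = 0.932, giving −¼ ln(0.932) = 0.017606.
d = 0.247640 + 0.017606 = 0.265246.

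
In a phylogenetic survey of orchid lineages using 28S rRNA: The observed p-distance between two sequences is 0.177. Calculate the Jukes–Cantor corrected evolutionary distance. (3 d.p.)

0.202

d = −(3/4) ln(1 − 4p/3) = −0.75 ln(1 − 0.236) = −0.75 ln(0.764)
  = −0.75 × (-0.269187) = 0.201890 substitutions/site.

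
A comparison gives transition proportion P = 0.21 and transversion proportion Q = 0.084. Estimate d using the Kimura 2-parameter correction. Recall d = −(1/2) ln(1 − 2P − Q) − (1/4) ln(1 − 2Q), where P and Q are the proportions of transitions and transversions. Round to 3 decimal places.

Under the Kimura two-parameter model, d = −½ ln(1 − 2P − Q) − ¼ ln(1 − 2Q).
1 − 2P − Q = 0.496, giving −½ ln(0.496) = 0.350590.
1 − 2Q = 0.832, giving −¼ ln(0.832) = 0.045981.
d = 0.350590 + 0.045981 = 0.396571.

0.397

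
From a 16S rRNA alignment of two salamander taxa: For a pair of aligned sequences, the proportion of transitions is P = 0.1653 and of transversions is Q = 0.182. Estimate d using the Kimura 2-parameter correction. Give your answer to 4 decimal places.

0.4725

Under the Kimura two-parameter model, d = −½ ln(1 − 2P − Q) − ¼ ln(1 − 2Q).
1 − 2P − Q = 0.4874, giving −½ ln(0.4874) = 0.359335.
1 − 2Q = 0.636, giving −¼ ln(0.636) = 0.113139.
d = 0.359335 + 0.113139 = 0.472474.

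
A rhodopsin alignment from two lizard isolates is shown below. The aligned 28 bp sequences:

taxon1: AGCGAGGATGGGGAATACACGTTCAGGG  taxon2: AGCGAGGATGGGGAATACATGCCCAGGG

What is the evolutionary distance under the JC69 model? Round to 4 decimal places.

0.1156

The sequences differ at 3 of 28 sites (20, 22, 23), so p = 3/28 ≈ 0.107143.
d = −(3/4) ln(1 − 4p/3) = −0.75 ln(1 − 0.142857) = −0.75 ln(0.857143)
  = −0.75 × (-0.154151) = 0.115613 substitutions/site.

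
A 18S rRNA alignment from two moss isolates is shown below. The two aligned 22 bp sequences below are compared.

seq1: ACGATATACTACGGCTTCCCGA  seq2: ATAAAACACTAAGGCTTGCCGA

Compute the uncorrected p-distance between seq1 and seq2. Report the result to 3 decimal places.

0.273

The sequences differ at 6 of 22 positions (sites 2, 3, 5, 7, 12, 18).
p = 6/22 = 0.272727… ≈ 0.273 (to 3 d.p.).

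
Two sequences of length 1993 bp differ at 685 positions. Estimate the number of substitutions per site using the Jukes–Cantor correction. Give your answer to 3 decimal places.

0.460

p = 685/1993 ≈ 0.343703.
d = −(3/4) ln(1 − 4p/3) = −0.75 ln(1 − 0.458271) = −0.75 ln(0.541729)
  = −0.75 × (-0.612989) = 0.459742 substitutions/site.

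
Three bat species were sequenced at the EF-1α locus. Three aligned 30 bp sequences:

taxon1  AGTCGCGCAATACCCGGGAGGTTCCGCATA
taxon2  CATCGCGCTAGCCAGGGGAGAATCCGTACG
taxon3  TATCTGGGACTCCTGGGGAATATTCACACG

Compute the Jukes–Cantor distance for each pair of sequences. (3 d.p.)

taxon1–taxon2: 12/30 sites differ → p = 0.4, d = −0.75 ln(1 − 0.533333) = 0.571605 ≈ 0.572.
taxon1–taxon3: 16/30 sites differ → p ≈ 0.533333, d = −0.75 ln(1 − 0.711111) = 0.931285 ≈ 0.931.
taxon2–taxon3: 13/30 sites differ → p ≈ 0.433333, d = −0.75 ln(1 − 0.577777) = 0.646666 ≈ 0.647.

d(taxon1,taxon2) = 0.572, d(taxon1,taxon3) = 0.931, d(taxon2,taxon3) = 0.647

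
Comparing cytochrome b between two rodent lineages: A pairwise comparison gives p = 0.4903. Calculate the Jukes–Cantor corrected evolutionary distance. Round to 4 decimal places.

d = −(3/4) ln(1 − 4p/3) = −0.75 ln(1 − 0.653733) = −0.75 ln(0.346267)
  = −0.75 × (-1.060545) = 0.795409 substitutions/site.

0.7954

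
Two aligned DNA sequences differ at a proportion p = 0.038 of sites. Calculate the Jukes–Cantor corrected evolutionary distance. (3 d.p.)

0.039

d = −(3/4) ln(1 − 4p/3) = −0.75 ln(1 − 0.050667) = −0.75 ln(0.949333)
  = −0.75 × (-0.051996) = 0.038997 substitutions/site.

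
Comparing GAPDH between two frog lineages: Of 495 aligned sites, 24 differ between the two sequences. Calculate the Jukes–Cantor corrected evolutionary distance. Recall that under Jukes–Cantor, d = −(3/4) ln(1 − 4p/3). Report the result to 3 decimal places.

p = 24/495 ≈ 0.048485.
d = −(3/4) ln(1 − 4p/3) = −0.75 ln(1 − 0.064647) = −0.75 ln(0.935353)
  = −0.75 × (-0.066831) = 0.050123 substitutions/site.

0.050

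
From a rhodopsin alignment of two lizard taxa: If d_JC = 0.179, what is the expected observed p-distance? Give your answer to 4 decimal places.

p = (3/4)(1 − e^(−4d/3)) = 0.75 × (1 − e^(-0.238667)) = 0.75 × (1 − 0.787677) = 0.159242.

0.1592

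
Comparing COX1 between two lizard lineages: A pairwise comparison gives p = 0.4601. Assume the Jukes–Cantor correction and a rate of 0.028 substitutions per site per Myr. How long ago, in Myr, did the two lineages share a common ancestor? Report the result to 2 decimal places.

12.73

d = −(3/4) ln(1 − 4p/3) = −0.75 ln(1 − 0.613467) = −0.75 ln(0.386533)
  = −0.75 × (-0.950538) = 0.712904 substitutions/site.
Under a molecular clock d = 2μt, so t = d/(2μ) = 0.712904 / (2 × 0.028) = 12.73 Myr.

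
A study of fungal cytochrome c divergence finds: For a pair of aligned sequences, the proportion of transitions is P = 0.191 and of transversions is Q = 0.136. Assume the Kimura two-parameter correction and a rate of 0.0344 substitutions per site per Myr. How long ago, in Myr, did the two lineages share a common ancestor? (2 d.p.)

Under the Kimura two-parameter model, d = −½ ln(1 − 2P − Q) − ¼ ln(1 − 2Q).
1 − 2P − Q = 0.482, giving −½ ln(0.482) = 0.364906.
1 − 2Q = 0.728, giving −¼ ln(0.728) = 0.079364.
d = 0.364906 + 0.079364 = 0.444270.
Under a molecular clock d = 2μt, so t = d/(2μ) = 0.444270 / (2 × 0.0344) = 6.46 Myr.

6.46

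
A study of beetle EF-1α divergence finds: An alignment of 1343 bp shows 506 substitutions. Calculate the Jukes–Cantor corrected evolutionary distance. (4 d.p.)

0.5234

p = 506/1343 ≈ 0.376768.
d = −(3/4) ln(1 − 4p/3) = −0.75 ln(1 − 0.502357) = −0.75 ln(0.497643)
  = −0.75 × (-0.697872) = 0.523404 substitutions/site.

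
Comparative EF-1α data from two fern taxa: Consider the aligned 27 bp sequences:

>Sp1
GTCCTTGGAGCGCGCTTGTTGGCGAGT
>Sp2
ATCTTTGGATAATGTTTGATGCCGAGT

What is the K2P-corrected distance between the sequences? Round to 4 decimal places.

Of 27 sites, 5 differences are transitions and 4 are transversions, so P = 5/27 ≈ 0.185185 and Q = 4/27 ≈ 0.148148.
Under the Kimura two-parameter model, d = −½ ln(1 − 2P − Q) − ¼ ln(1 − 2Q).
1 − 2P − Q = 0.481482, giving −½ ln(0.481482) = 0.365443.
1 − 2Q = 0.703704, giving −¼ ln(0.703704) = 0.087849.
d = 0.365443 + 0.087849 = 0.453292.

0.4533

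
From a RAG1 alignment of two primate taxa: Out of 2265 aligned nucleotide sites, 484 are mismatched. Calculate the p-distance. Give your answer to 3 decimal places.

p = 484/2265 = 0.213686… ≈ 0.214 (to 3 d.p.).

0.214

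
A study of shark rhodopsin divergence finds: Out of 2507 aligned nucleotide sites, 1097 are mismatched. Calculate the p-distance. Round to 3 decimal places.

0.438

p = 1097/2507 = 0.437574… ≈ 0.438 (to 3 d.p.).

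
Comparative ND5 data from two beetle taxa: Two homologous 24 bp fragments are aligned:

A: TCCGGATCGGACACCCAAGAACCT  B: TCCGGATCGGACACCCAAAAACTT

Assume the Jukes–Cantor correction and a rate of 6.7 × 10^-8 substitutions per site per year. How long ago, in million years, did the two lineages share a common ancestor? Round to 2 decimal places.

0.66

The sequences differ at 2 of 24 sites (19, 23), so p = 2/24 ≈ 0.083333.
d = −(3/4) ln(1 − 4p/3) = −0.75 ln(1 − 0.111111) = −0.75 ln(0.888889)
  = −0.75 × (-0.117783) = 0.088337 substitutions/site.
Under a molecular clock d = 2μt, so t = d/(2μ) = 0.088337 / (2 × 6.7 × 10^-8) = 0.66 million years.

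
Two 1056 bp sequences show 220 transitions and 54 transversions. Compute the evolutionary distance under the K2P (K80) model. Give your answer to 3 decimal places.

0.342

P = 220/1056 ≈ 0.208333 and Q = 54/1056 ≈ 0.051136.
Under the Kimura two-parameter model, d = −½ ln(1 − 2P − Q) − ¼ ln(1 − 2Q).
1 − 2P − Q = 0.532198, giving −½ ln(0.532198) = 0.315370.
1 − 2Q = 0.897728, giving −¼ ln(0.897728) = 0.026972.
d = 0.315370 + 0.026972 = 0.342342.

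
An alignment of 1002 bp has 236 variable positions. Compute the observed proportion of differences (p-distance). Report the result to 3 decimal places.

0.236

p = 236/1002 = 0.235528… ≈ 0.236 (to 3 d.p.).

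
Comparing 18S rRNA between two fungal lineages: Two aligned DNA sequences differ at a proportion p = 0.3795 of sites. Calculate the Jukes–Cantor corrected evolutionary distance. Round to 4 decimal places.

0.5289

d = −(3/4) ln(1 − 4p/3) = −0.75 ln(1 − 0.506) = −0.75 ln(0.494)
  = −0.75 × (-0.705220) = 0.528915 substitutions/site.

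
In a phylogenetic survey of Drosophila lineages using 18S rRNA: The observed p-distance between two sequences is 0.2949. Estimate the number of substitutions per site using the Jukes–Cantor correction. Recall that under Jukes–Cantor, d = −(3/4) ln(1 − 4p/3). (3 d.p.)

0.375

d = −(3/4) ln(1 − 4p/3) = −0.75 ln(1 − 0.3932) = −0.75 ln(0.6068)
  = −0.75 × (-0.499556) = 0.374667 substitutions/site.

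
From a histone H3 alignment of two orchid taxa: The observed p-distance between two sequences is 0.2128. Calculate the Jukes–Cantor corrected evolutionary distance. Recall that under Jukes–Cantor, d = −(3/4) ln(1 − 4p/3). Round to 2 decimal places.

d = −(3/4) ln(1 − 4p/3) = −0.75 ln(1 − 0.283733) = −0.75 ln(0.716267)
  = −0.75 × (-0.333702) = 0.250277 substitutions/site.

0.25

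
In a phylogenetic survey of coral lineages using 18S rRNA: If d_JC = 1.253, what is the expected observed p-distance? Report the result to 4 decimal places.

p = (3/4)(1 − e^(−4d/3)) = 0.75 × (1 − e^(-1.670667)) = 0.75 × (1 − 0.188122) = 0.608909.

0.6089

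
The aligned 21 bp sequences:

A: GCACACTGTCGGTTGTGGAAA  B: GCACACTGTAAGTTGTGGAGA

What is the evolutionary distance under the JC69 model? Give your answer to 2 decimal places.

0.16

The sequences differ at 3 of 21 sites (10, 11, 20), so p = 3/21 ≈ 0.142857.
d = −(3/4) ln(1 − 4p/3) = −0.75 ln(1 − 0.190476) = −0.75 ln(0.809524)
  = −0.75 × (-0.211309) = 0.158482 substitutions/site.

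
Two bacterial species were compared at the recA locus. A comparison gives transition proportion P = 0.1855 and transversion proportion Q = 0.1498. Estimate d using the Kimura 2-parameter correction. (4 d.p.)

0.4568

Under the Kimura two-parameter model, d = −½ ln(1 − 2P − Q) − ¼ ln(1 − 2Q).
1 − 2P − Q = 0.4792, giving −½ ln(0.4792) = 0.367819.
1 − 2Q = 0.7004, giving −¼ ln(0.7004) = 0.089026.
d = 0.367819 + 0.089026 = 0.456845.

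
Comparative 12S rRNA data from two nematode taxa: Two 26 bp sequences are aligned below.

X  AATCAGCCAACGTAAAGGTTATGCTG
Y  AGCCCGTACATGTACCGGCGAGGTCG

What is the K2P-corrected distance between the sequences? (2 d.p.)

Of 26 sites, 7 differences are transitions and 7 are transversions, so P = 7/26 ≈ 0.269231 and Q = 7/26 ≈ 0.269231.
Under the Kimura two-parameter model, d = −½ ln(1 − 2P − Q) − ¼ ln(1 − 2Q).
1 − 2P − Q = 0.192307, giving −½ ln(0.192307) = 0.824331.
1 − 2Q = 0.461538, giving −¼ ln(0.461538) = 0.193298.
d = 0.824331 + 0.193298 = 1.017629.

1.02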